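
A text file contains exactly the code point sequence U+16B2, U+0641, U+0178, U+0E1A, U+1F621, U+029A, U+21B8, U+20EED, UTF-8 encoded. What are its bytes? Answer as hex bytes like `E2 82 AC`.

U+16B2: 3-byte form → E1 9A B2.
U+0641: 2-byte form → D9 81.
U+0178: 2-byte form → C5 B8.
U+0E1A: 3-byte form → E0 B8 9A.
U+1F621: 4-byte form → F0 9F 98 A1.
U+029A: 2-byte form → CA 9A.
U+21B8: 3-byte form → E2 86 B8.
U+20EED: 4-byte form → F0 A0 BB AD.
Concatenated (23 bytes): E1 9A B2 D9 81 C5 B8 E0 B8 9A F0 9F 98 A1 CA 9A E2 86 B8 F0 A0 BB AD.

E1 9A B2 D9 81 C5 B8 E0 B8 9A F0 9F 98 A1 CA 9A E2 86 B8 F0 A0 BB AD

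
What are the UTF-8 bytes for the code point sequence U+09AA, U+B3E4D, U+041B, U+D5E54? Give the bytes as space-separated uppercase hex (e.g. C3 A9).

E0 A6 AA F2 B3 B9 8D D0 9B F3 95 B9 94

U+09AA: 3-byte form → E0 A6 AA.
U+B3E4D: 4-byte form → F2 B3 B9 8D.
U+041B: 2-byte form → D0 9B.
U+D5E54: 4-byte form → F3 95 B9 94.
Concatenated (13 bytes): E0 A6 AA F2 B3 B9 8D D0 9B F3 95 B9 94.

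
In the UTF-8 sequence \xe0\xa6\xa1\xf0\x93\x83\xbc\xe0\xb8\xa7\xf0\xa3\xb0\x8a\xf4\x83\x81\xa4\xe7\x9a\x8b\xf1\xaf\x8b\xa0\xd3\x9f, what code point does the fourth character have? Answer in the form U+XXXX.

U+23C0A

Offset 0: leading byte 0xE0 = 11100000 → 3-byte char #1 = E0 A6 A1.
Offset 3: leading byte 0xF0 = 11110000 → 4-byte char #2 = F0 93 83 BC.
Offset 7: leading byte 0xE0 = 11100000 → 3-byte char #3 = E0 B8 A7.
Offset 10: leading byte 0xF0 = 11110000 → 4-byte char #4 = F0 A3 B0 8A.
Leading byte 0xF0 = 11110000 matches 11110xxx → 4-byte sequence.
Byte 1: 0xF0 = 11110000, payload 000 (3 bits).
Byte 2: 0xA3 = 10100011 (10xxxxxx ✓), payload 100011.
Byte 3: 0xB0 = 10110000 (10xxxxxx ✓), payload 110000.
Byte 4: 0x8A = 10001010 (10xxxxxx ✓), payload 001010.
Concatenate: 000100011110000001010 = 0x23C0A (21 bits → U+23C0A).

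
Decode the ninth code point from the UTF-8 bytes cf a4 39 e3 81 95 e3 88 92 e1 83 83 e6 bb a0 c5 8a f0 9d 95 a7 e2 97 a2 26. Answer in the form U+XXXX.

Offset 0: leading byte 0xCF = 11001111 → 2-byte char #1 = CF A4.
Offset 2: leading byte 0x39 = 00111001 → 1-byte char #2 = 39.
Offset 3: leading byte 0xE3 = 11100011 → 3-byte char #3 = E3 81 95.
Offset 6: leading byte 0xE3 = 11100011 → 3-byte char #4 = E3 88 92.
Offset 9: leading byte 0xE1 = 11100001 → 3-byte char #5 = E1 83 83.
Offset 12: leading byte 0xE6 = 11100110 → 3-byte char #6 = E6 BB A0.
Offset 15: leading byte 0xC5 = 11000101 → 2-byte char #7 = C5 8A.
Offset 17: leading byte 0xF0 = 11110000 → 4-byte char #8 = F0 9D 95 A7.
Offset 21: leading byte 0xE2 = 11100010 → 3-byte char #9 = E2 97 A2.
Leading byte 0xE2 = 11100010 matches 1110xxxx → 3-byte sequence.
Byte 1: 0xE2 = 11100010, payload 0010 (4 bits).
Byte 2: 0x97 = 10010111 (10xxxxxx ✓), payload 010111.
Byte 3: 0xA2 = 10100010 (10xxxxxx ✓), payload 100010.
Concatenate: 0010010111100010 = 0x25E2 (16 bits → U+25E2).

U+25E2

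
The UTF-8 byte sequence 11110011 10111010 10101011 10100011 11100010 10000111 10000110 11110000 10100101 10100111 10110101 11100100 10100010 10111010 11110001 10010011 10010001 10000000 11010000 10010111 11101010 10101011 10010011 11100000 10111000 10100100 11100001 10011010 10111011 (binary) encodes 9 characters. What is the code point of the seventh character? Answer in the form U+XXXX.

Offset 0: leading byte 0xF3 = 11110011 → 4-byte char #1 = F3 BA AB A3.
Offset 4: leading byte 0xE2 = 11100010 → 3-byte char #2 = E2 87 86.
Offset 7: leading byte 0xF0 = 11110000 → 4-byte char #3 = F0 A5 A7 B5.
Offset 11: leading byte 0xE4 = 11100100 → 3-byte char #4 = E4 A2 BA.
Offset 14: leading byte 0xF1 = 11110001 → 4-byte char #5 = F1 93 91 80.
Offset 18: leading byte 0xD0 = 11010000 → 2-byte char #6 = D0 97.
Offset 20: leading byte 0xEA = 11101010 → 3-byte char #7 = EA AB 93.
Leading byte 0xEA = 11101010 matches 1110xxxx → 3-byte sequence.
Byte 1: 0xEA = 11101010, payload 1010 (4 bits).
Byte 2: 0xAB = 10101011 (10xxxxxx ✓), payload 101011.
Byte 3: 0x93 = 10010011 (10xxxxxx ✓), payload 010011.
Concatenate: 1010101011010011 = 0xAAD3 (16 bits → U+AAD3).

U+AAD3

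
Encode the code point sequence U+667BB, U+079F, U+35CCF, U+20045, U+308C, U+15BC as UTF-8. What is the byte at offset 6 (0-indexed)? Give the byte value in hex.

U+667BB → 4-byte form F1 A6 9E BB at offsets 0–3.
U+079F → 2-byte form DE 9F at offsets 4–5.
U+35CCF → 4-byte form F0 B5 B3 8F at offsets 6–9.
Offset 6 falls in char 3's range; it's byte 1 of F0 B5 B3 8F = 0xF0.

0xF0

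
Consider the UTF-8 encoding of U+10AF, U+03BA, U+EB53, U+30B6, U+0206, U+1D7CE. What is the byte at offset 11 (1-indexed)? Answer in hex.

0xB6

1-indexed offset 11 is 0-indexed offset 10.
U+10AF → 3-byte form E1 82 AF at offsets 0–2.
U+03BA → 2-byte form CE BA at offsets 3–4.
U+EB53 → 3-byte form EE AD 93 at offsets 5–7.
U+30B6 → 3-byte form E3 82 B6 at offsets 8–10.
Offset 10 falls in char 4's range; it's byte 3 of E3 82 B6 = 0xB6.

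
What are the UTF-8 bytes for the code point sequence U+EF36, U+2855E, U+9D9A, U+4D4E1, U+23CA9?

U+EF36: 3-byte form → EE BC B6.
U+2855E: 4-byte form → F0 A8 95 9E.
U+9D9A: 3-byte form → E9 B6 9A.
U+4D4E1: 4-byte form → F1 8D 93 A1.
U+23CA9: 4-byte form → F0 A3 B2 A9.
Concatenated (18 bytes): EE BC B6 F0 A8 95 9E E9 B6 9A F1 8D 93 A1 F0 A3 B2 A9.

EE BC B6 F0 A8 95 9E E9 B6 9A F1 8D 93 A1 F0 A3 B2 A9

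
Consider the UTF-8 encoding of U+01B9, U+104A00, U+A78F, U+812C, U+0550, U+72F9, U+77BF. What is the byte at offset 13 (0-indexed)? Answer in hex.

U+01B9 → 2-byte form C6 B9 at offsets 0–1.
U+104A00 → 4-byte form F4 84 A8 80 at offsets 2–5.
U+A78F → 3-byte form EA 9E 8F at offsets 6–8.
U+812C → 3-byte form E8 84 AC at offsets 9–11.
U+0550 → 2-byte form D5 90 at offsets 12–13.
Offset 13 falls in char 5's range; it's byte 2 of D5 90 = 0x90.

0x90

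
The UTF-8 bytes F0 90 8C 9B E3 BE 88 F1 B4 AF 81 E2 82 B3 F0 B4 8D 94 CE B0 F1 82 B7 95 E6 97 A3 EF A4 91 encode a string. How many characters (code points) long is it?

9

Byte at offset 0: 0xF0 = 11110000 → 4-byte char (#1). Advance 4.
Byte at offset 4: 0xE3 = 11100011 → 3-byte char (#2). Advance 3.
Byte at offset 7: 0xF1 = 11110001 → 4-byte char (#3). Advance 4.
Byte at offset 11: 0xE2 = 11100010 → 3-byte char (#4). Advance 3.
Byte at offset 14: 0xF0 = 11110000 → 4-byte char (#5). Advance 4.
Byte at offset 18: 0xCE = 11001110 → 2-byte char (#6). Advance 2.
Byte at offset 20: 0xF1 = 11110001 → 4-byte char (#7). Advance 4.
Byte at offset 24: 0xE6 = 11100110 → 3-byte char (#8). Advance 3.
Byte at offset 27: 0xEF = 11101111 → 3-byte char (#9). Advance 3.
Reached end at offset 30 after 9 code points.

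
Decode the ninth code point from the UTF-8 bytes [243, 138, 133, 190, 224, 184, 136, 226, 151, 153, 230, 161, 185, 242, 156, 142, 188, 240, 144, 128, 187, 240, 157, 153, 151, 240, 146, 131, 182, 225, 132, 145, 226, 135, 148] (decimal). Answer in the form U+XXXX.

U+1111

Offset 0: leading byte 0xF3 = 11110011 → 4-byte char #1 = F3 8A 85 BE.
Offset 4: leading byte 0xE0 = 11100000 → 3-byte char #2 = E0 B8 88.
Offset 7: leading byte 0xE2 = 11100010 → 3-byte char #3 = E2 97 99.
Offset 10: leading byte 0xE6 = 11100110 → 3-byte char #4 = E6 A1 B9.
Offset 13: leading byte 0xF2 = 11110010 → 4-byte char #5 = F2 9C 8E BC.
Offset 17: leading byte 0xF0 = 11110000 → 4-byte char #6 = F0 90 80 BB.
Offset 21: leading byte 0xF0 = 11110000 → 4-byte char #7 = F0 9D 99 97.
Offset 25: leading byte 0xF0 = 11110000 → 4-byte char #8 = F0 92 83 B6.
Offset 29: leading byte 0xE1 = 11100001 → 3-byte char #9 = E1 84 91.
Leading byte 0xE1 = 11100001 matches 1110xxxx → 3-byte sequence.
Byte 1: 0xE1 = 11100001, payload 0001 (4 bits).
Byte 2: 0x84 = 10000100 (10xxxxxx ✓), payload 000100.
Byte 3: 0x91 = 10010001 (10xxxxxx ✓), payload 010001.
Concatenate: 0001000100010001 = 0x1111 (16 bits → U+1111).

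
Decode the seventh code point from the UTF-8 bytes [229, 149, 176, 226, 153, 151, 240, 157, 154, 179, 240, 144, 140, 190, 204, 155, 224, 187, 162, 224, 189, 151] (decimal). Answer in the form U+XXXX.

U+0F57

Offset 0: leading byte 0xE5 = 11100101 → 3-byte char #1 = E5 95 B0.
Offset 3: leading byte 0xE2 = 11100010 → 3-byte char #2 = E2 99 97.
Offset 6: leading byte 0xF0 = 11110000 → 4-byte char #3 = F0 9D 9A B3.
Offset 10: leading byte 0xF0 = 11110000 → 4-byte char #4 = F0 90 8C BE.
Offset 14: leading byte 0xCC = 11001100 → 2-byte char #5 = CC 9B.
Offset 16: leading byte 0xE0 = 11100000 → 3-byte char #6 = E0 BB A2.
Offset 19: leading byte 0xE0 = 11100000 → 3-byte char #7 = E0 BD 97.
Leading byte 0xE0 = 11100000 matches 1110xxxx → 3-byte sequence.
Byte 1: 0xE0 = 11100000, payload 0000 (4 bits).
Byte 2: 0xBD = 10111101 (10xxxxxx ✓), payload 111101.
Byte 3: 0x97 = 10010111 (10xxxxxx ✓), payload 010111.
Concatenate: 0000111101010111 = 0xF57 (16 bits → U+0F57).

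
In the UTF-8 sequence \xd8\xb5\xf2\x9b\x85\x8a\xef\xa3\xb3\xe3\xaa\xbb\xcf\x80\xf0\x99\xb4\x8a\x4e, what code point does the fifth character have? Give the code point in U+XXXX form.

U+03C0

Offset 0: leading byte 0xD8 = 11011000 → 2-byte char #1 = D8 B5.
Offset 2: leading byte 0xF2 = 11110010 → 4-byte char #2 = F2 9B 85 8A.
Offset 6: leading byte 0xEF = 11101111 → 3-byte char #3 = EF A3 B3.
Offset 9: leading byte 0xE3 = 11100011 → 3-byte char #4 = E3 AA BB.
Offset 12: leading byte 0xCF = 11001111 → 2-byte char #5 = CF 80.
Leading byte 0xCF = 11001111 matches 110xxxxx → 2-byte sequence.
Byte 1: 0xCF = 11001111, payload 01111 (5 bits).
Byte 2: 0x80 = 10000000 (10xxxxxx ✓), payload 000000.
Concatenate: 01111000000 = 0x3C0 (11 bits → U+03C0).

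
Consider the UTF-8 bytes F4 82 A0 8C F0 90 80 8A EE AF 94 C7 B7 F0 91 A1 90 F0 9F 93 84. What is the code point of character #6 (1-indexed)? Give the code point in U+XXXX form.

U+1F4C4

Offset 0: leading byte 0xF4 = 11110100 → 4-byte char #1 = F4 82 A0 8C.
Offset 4: leading byte 0xF0 = 11110000 → 4-byte char #2 = F0 90 80 8A.
Offset 8: leading byte 0xEE = 11101110 → 3-byte char #3 = EE AF 94.
Offset 11: leading byte 0xC7 = 11000111 → 2-byte char #4 = C7 B7.
Offset 13: leading byte 0xF0 = 11110000 → 4-byte char #5 = F0 91 A1 90.
Offset 17: leading byte 0xF0 = 11110000 → 4-byte char #6 = F0 9F 93 84.
Leading byte 0xF0 = 11110000 matches 11110xxx → 4-byte sequence.
Byte 1: 0xF0 = 11110000, payload 000 (3 bits).
Byte 2: 0x9F = 10011111 (10xxxxxx ✓), payload 011111.
Byte 3: 0x93 = 10010011 (10xxxxxx ✓), payload 010011.
Byte 4: 0x84 = 10000100 (10xxxxxx ✓), payload 000100.
Concatenate: 000011111010011000100 = 0x1F4C4 (21 bits → U+1F4C4).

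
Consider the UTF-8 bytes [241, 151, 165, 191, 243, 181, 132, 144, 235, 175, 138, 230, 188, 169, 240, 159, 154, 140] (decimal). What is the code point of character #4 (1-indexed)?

Offset 0: leading byte 0xF1 = 11110001 → 4-byte char #1 = F1 97 A5 BF.
Offset 4: leading byte 0xF3 = 11110011 → 4-byte char #2 = F3 B5 84 90.
Offset 8: leading byte 0xEB = 11101011 → 3-byte char #3 = EB AF 8A.
Offset 11: leading byte 0xE6 = 11100110 → 3-byte char #4 = E6 BC A9.
Leading byte 0xE6 = 11100110 matches 1110xxxx → 3-byte sequence.
Byte 1: 0xE6 = 11100110, payload 0110 (4 bits).
Byte 2: 0xBC = 10111100 (10xxxxxx ✓), payload 111100.
Byte 3: 0xA9 = 10101001 (10xxxxxx ✓), payload 101001.
Concatenate: 0110111100101001 = 0x6F29 (16 bits → U+6F29).

U+6F29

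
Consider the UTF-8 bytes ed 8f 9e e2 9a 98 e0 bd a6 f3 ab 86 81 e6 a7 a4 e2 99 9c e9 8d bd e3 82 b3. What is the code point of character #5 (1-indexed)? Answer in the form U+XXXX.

Offset 0: leading byte 0xED = 11101101 → 3-byte char #1 = ED 8F 9E.
Offset 3: leading byte 0xE2 = 11100010 → 3-byte char #2 = E2 9A 98.
Offset 6: leading byte 0xE0 = 11100000 → 3-byte char #3 = E0 BD A6.
Offset 9: leading byte 0xF3 = 11110011 → 4-byte char #4 = F3 AB 86 81.
Offset 13: leading byte 0xE6 = 11100110 → 3-byte char #5 = E6 A7 A4.
Leading byte 0xE6 = 11100110 matches 1110xxxx → 3-byte sequence.
Byte 1: 0xE6 = 11100110, payload 0110 (4 bits).
Byte 2: 0xA7 = 10100111 (10xxxxxx ✓), payload 100111.
Byte 3: 0xA4 = 10100100 (10xxxxxx ✓), payload 100100.
Concatenate: 0110100111100100 = 0x69E4 (16 bits → U+69E4).

U+69E4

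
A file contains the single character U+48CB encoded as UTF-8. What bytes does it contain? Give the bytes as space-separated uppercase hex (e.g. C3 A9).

E4 A3 8B

U+48CB = 0x48CB = 18635 decimal. In range U+0800–U+FFFF → 3-byte form: 1110xxxx 10xxxxxx 10xxxxxx.
Binary (16 bits): 0100100011001011.
Split 4+6+6: 0100 | 100011 | 001011.
Byte 1: 11100100 = 0xE4.
Byte 2: 10100011 = 0xA3.
Byte 3: 10001011 = 0x8B.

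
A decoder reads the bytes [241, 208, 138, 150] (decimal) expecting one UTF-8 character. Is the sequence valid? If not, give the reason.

invalid (non-continuation byte where continuation expected)

Leading byte 0xF1 = 11110001 → 4-byte form.
Byte 2 is 0xD0 = 11010000, which is not 10xxxxxx — expected a continuation byte.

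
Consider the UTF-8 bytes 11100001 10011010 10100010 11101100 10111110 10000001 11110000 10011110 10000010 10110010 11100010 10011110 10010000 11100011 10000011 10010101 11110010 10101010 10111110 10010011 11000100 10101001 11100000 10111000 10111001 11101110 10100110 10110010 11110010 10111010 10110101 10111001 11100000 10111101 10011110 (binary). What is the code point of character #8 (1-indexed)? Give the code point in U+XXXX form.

U+0E39

Offset 0: leading byte 0xE1 = 11100001 → 3-byte char #1 = E1 9A A2.
Offset 3: leading byte 0xEC = 11101100 → 3-byte char #2 = EC BE 81.
Offset 6: leading byte 0xF0 = 11110000 → 4-byte char #3 = F0 9E 82 B2.
Offset 10: leading byte 0xE2 = 11100010 → 3-byte char #4 = E2 9E 90.
Offset 13: leading byte 0xE3 = 11100011 → 3-byte char #5 = E3 83 95.
Offset 16: leading byte 0xF2 = 11110010 → 4-byte char #6 = F2 AA BE 93.
Offset 20: leading byte 0xC4 = 11000100 → 2-byte char #7 = C4 A9.
Offset 22: leading byte 0xE0 = 11100000 → 3-byte char #8 = E0 B8 B9.
Leading byte 0xE0 = 11100000 matches 1110xxxx → 3-byte sequence.
Byte 1: 0xE0 = 11100000, payload 0000 (4 bits).
Byte 2: 0xB8 = 10111000 (10xxxxxx ✓), payload 111000.
Byte 3: 0xB9 = 10111001 (10xxxxxx ✓), payload 111001.
Concatenate: 0000111000111001 = 0xE39 (16 bits → U+0E39).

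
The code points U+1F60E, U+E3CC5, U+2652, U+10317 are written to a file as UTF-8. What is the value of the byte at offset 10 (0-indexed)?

U+1F60E → 4-byte form F0 9F 98 8E at offsets 0–3.
U+E3CC5 → 4-byte form F3 A3 B3 85 at offsets 4–7.
U+2652 → 3-byte form E2 99 92 at offsets 8–10.
Offset 10 falls in char 3's range; it's byte 3 of E2 99 92 = 0x92.

0x92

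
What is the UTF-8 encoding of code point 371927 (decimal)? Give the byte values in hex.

U+5ACD7 = 0x5ACD7 = 371927 decimal. In range U+10000–U+10FFFF → 4-byte form: 11110xxx 10xxxxxx 10xxxxxx 10xxxxxx.
Binary (21 bits): 001011010110011010111.
Split 3+6+6+6: 001 | 011010 | 110011 | 010111.
Byte 1: 11110001 = 0xF1.
Byte 2: 10011010 = 0x9A.
Byte 3: 10110011 = 0xB3.
Byte 4: 10010111 = 0x97.

F1 9A B3 97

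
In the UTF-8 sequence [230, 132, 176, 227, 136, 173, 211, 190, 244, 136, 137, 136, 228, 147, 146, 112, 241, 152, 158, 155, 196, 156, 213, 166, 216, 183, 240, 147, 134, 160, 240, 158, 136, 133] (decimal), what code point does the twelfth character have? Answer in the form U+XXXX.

U+1E205

Offset 0: leading byte 0xE6 = 11100110 → 3-byte char #1 = E6 84 B0.
Offset 3: leading byte 0xE3 = 11100011 → 3-byte char #2 = E3 88 AD.
Offset 6: leading byte 0xD3 = 11010011 → 2-byte char #3 = D3 BE.
Offset 8: leading byte 0xF4 = 11110100 → 4-byte char #4 = F4 88 89 88.
Offset 12: leading byte 0xE4 = 11100100 → 3-byte char #5 = E4 93 92.
Offset 15: leading byte 0x70 = 01110000 → 1-byte char #6 = 70.
Offset 16: leading byte 0xF1 = 11110001 → 4-byte char #7 = F1 98 9E 9B.
Offset 20: leading byte 0xC4 = 11000100 → 2-byte char #8 = C4 9C.
Offset 22: leading byte 0xD5 = 11010101 → 2-byte char #9 = D5 A6.
Offset 24: leading byte 0xD8 = 11011000 → 2-byte char #10 = D8 B7.
Offset 26: leading byte 0xF0 = 11110000 → 4-byte char #11 = F0 93 86 A0.
Offset 30: leading byte 0xF0 = 11110000 → 4-byte char #12 = F0 9E 88 85.
Leading byte 0xF0 = 11110000 matches 11110xxx → 4-byte sequence.
Byte 1: 0xF0 = 11110000, payload 000 (3 bits).
Byte 2: 0x9E = 10011110 (10xxxxxx ✓), payload 011110.
Byte 3: 0x88 = 10001000 (10xxxxxx ✓), payload 001000.
Byte 4: 0x85 = 10000101 (10xxxxxx ✓), payload 000101.
Concatenate: 000011110001000000101 = 0x1E205 (21 bits → U+1E205).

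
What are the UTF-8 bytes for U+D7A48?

F3 97 A9 88

U+D7A48 = 0xD7A48 = 883272 decimal. In range U+10000–U+10FFFF → 4-byte form: 11110xxx 10xxxxxx 10xxxxxx 10xxxxxx.
Binary (21 bits): 011010111101001001000.
Split 3+6+6+6: 011 | 010111 | 101001 | 001000.
Byte 1: 11110011 = 0xF3.
Byte 2: 10010111 = 0x97.
Byte 3: 10101001 = 0xA9.
Byte 4: 10001000 = 0x88.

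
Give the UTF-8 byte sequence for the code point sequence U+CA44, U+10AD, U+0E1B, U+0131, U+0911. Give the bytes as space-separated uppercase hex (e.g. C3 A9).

EC A9 84 E1 82 AD E0 B8 9B C4 B1 E0 A4 91

U+CA44: 3-byte form → EC A9 84.
U+10AD: 3-byte form → E1 82 AD.
U+0E1B: 3-byte form → E0 B8 9B.
U+0131: 2-byte form → C4 B1.
U+0911: 3-byte form → E0 A4 91.
Concatenated (14 bytes): EC A9 84 E1 82 AD E0 B8 9B C4 B1 E0 A4 91.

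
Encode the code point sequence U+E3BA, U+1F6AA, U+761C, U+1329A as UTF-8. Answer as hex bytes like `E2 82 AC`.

EE 8E BA F0 9F 9A AA E7 98 9C F0 93 8A 9A

U+E3BA: 3-byte form → EE 8E BA.
U+1F6AA: 4-byte form → F0 9F 9A AA.
U+761C: 3-byte form → E7 98 9C.
U+1329A: 4-byte form → F0 93 8A 9A.
Concatenated (14 bytes): EE 8E BA F0 9F 9A AA E7 98 9C F0 93 8A 9A.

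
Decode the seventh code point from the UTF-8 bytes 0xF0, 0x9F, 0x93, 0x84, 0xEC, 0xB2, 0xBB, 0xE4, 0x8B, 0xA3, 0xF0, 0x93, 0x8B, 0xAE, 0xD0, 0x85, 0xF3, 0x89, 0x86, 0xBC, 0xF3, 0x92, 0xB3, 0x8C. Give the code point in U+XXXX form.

U+D2CCC

Offset 0: leading byte 0xF0 = 11110000 → 4-byte char #1 = F0 9F 93 84.
Offset 4: leading byte 0xEC = 11101100 → 3-byte char #2 = EC B2 BB.
Offset 7: leading byte 0xE4 = 11100100 → 3-byte char #3 = E4 8B A3.
Offset 10: leading byte 0xF0 = 11110000 → 4-byte char #4 = F0 93 8B AE.
Offset 14: leading byte 0xD0 = 11010000 → 2-byte char #5 = D0 85.
Offset 16: leading byte 0xF3 = 11110011 → 4-byte char #6 = F3 89 86 BC.
Offset 20: leading byte 0xF3 = 11110011 → 4-byte char #7 = F3 92 B3 8C.
Leading byte 0xF3 = 11110011 matches 11110xxx → 4-byte sequence.
Byte 1: 0xF3 = 11110011, payload 011 (3 bits).
Byte 2: 0x92 = 10010010 (10xxxxxx ✓), payload 010010.
Byte 3: 0xB3 = 10110011 (10xxxxxx ✓), payload 110011.
Byte 4: 0x8C = 10001100 (10xxxxxx ✓), payload 001100.
Concatenate: 011010010110011001100 = 0xD2CCC (21 bits → U+D2CCC).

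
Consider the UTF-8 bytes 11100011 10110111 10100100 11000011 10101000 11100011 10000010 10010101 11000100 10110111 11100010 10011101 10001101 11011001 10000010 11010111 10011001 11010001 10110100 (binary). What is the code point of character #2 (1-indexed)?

Offset 0: leading byte 0xE3 = 11100011 → 3-byte char #1 = E3 B7 A4.
Offset 3: leading byte 0xC3 = 11000011 → 2-byte char #2 = C3 A8.
Leading byte 0xC3 = 11000011 matches 110xxxxx → 2-byte sequence.
Byte 1: 0xC3 = 11000011, payload 00011 (5 bits).
Byte 2: 0xA8 = 10101000 (10xxxxxx ✓), payload 101000.
Concatenate: 00011101000 = 0xE8 (11 bits → U+00E8).

U+00E8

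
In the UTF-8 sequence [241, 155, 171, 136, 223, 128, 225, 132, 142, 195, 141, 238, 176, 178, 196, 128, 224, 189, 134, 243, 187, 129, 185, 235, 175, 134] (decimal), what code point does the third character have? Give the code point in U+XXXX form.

Offset 0: leading byte 0xF1 = 11110001 → 4-byte char #1 = F1 9B AB 88.
Offset 4: leading byte 0xDF = 11011111 → 2-byte char #2 = DF 80.
Offset 6: leading byte 0xE1 = 11100001 → 3-byte char #3 = E1 84 8E.
Leading byte 0xE1 = 11100001 matches 1110xxxx → 3-byte sequence.
Byte 1: 0xE1 = 11100001, payload 0001 (4 bits).
Byte 2: 0x84 = 10000100 (10xxxxxx ✓), payload 000100.
Byte 3: 0x8E = 10001110 (10xxxxxx ✓), payload 001110.
Concatenate: 0001000100001110 = 0x110E (16 bits → U+110E).

U+110E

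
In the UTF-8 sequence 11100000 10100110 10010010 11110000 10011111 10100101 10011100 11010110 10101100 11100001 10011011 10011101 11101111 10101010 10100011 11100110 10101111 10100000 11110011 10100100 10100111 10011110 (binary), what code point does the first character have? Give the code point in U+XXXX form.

U+0992

Offset 0: leading byte 0xE0 = 11100000 → 3-byte char #1 = E0 A6 92.
Leading byte 0xE0 = 11100000 matches 1110xxxx → 3-byte sequence.
Byte 1: 0xE0 = 11100000, payload 0000 (4 bits).
Byte 2: 0xA6 = 10100110 (10xxxxxx ✓), payload 100110.
Byte 3: 0x92 = 10010010 (10xxxxxx ✓), payload 010010.
Concatenate: 0000100110010010 = 0x992 (16 bits → U+0992).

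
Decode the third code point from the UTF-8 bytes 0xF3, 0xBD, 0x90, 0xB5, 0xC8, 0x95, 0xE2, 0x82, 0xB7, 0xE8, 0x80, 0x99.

Offset 0: leading byte 0xF3 = 11110011 → 4-byte char #1 = F3 BD 90 B5.
Offset 4: leading byte 0xC8 = 11001000 → 2-byte char #2 = C8 95.
Offset 6: leading byte 0xE2 = 11100010 → 3-byte char #3 = E2 82 B7.
Leading byte 0xE2 = 11100010 matches 1110xxxx → 3-byte sequence.
Byte 1: 0xE2 = 11100010, payload 0010 (4 bits).
Byte 2: 0x82 = 10000010 (10xxxxxx ✓), payload 000010.
Byte 3: 0xB7 = 10110111 (10xxxxxx ✓), payload 110111.
Concatenate: 0010000010110111 = 0x20B7 (16 bits → U+20B7).

U+20B7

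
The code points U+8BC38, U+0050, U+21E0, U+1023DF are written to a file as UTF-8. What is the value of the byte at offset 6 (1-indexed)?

1-indexed offset 6 is 0-indexed offset 5.
U+8BC38 → 4-byte form F2 8B B0 B8 at offsets 0–3.
U+0050 → 1-byte form 50 at offsets 4–4.
U+21E0 → 3-byte form E2 87 A0 at offsets 5–7.
Offset 5 falls in char 3's range; it's byte 1 of E2 87 A0 = 0xE2.

0xE2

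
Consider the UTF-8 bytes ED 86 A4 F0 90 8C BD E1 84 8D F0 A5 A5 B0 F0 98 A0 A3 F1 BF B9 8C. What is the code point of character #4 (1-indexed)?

Offset 0: leading byte 0xED = 11101101 → 3-byte char #1 = ED 86 A4.
Offset 3: leading byte 0xF0 = 11110000 → 4-byte char #2 = F0 90 8C BD.
Offset 7: leading byte 0xE1 = 11100001 → 3-byte char #3 = E1 84 8D.
Offset 10: leading byte 0xF0 = 11110000 → 4-byte char #4 = F0 A5 A5 B0.
Leading byte 0xF0 = 11110000 matches 11110xxx → 4-byte sequence.
Byte 1: 0xF0 = 11110000, payload 000 (3 bits).
Byte 2: 0xA5 = 10100101 (10xxxxxx ✓), payload 100101.
Byte 3: 0xA5 = 10100101 (10xxxxxx ✓), payload 100101.
Byte 4: 0xB0 = 10110000 (10xxxxxx ✓), payload 110000.
Concatenate: 000100101100101110000 = 0x25970 (21 bits → U+25970).

U+25970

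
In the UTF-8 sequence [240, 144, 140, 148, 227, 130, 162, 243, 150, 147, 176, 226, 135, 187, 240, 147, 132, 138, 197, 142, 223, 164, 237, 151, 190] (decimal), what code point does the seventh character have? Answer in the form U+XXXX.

U+07E4

Offset 0: leading byte 0xF0 = 11110000 → 4-byte char #1 = F0 90 8C 94.
Offset 4: leading byte 0xE3 = 11100011 → 3-byte char #2 = E3 82 A2.
Offset 7: leading byte 0xF3 = 11110011 → 4-byte char #3 = F3 96 93 B0.
Offset 11: leading byte 0xE2 = 11100010 → 3-byte char #4 = E2 87 BB.
Offset 14: leading byte 0xF0 = 11110000 → 4-byte char #5 = F0 93 84 8A.
Offset 18: leading byte 0xC5 = 11000101 → 2-byte char #6 = C5 8E.
Offset 20: leading byte 0xDF = 11011111 → 2-byte char #7 = DF A4.
Leading byte 0xDF = 11011111 matches 110xxxxx → 2-byte sequence.
Byte 1: 0xDF = 11011111, payload 11111 (5 bits).
Byte 2: 0xA4 = 10100100 (10xxxxxx ✓), payload 100100.
Concatenate: 11111100100 = 0x7E4 (11 bits → U+07E4).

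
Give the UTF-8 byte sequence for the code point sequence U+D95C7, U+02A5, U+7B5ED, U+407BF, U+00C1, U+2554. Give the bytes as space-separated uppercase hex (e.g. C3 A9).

U+D95C7: 4-byte form → F3 99 97 87.
U+02A5: 2-byte form → CA A5.
U+7B5ED: 4-byte form → F1 BB 97 AD.
U+407BF: 4-byte form → F1 80 9E BF.
U+00C1: 2-byte form → C3 81.
U+2554: 3-byte form → E2 95 94.
Concatenated (19 bytes): F3 99 97 87 CA A5 F1 BB 97 AD F1 80 9E BF C3 81 E2 95 94.

F3 99 97 87 CA A5 F1 BB 97 AD F1 80 9E BF C3 81 E2 95 94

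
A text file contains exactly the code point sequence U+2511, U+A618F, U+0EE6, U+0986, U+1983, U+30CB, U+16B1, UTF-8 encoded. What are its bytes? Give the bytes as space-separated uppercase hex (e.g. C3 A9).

U+2511: 3-byte form → E2 94 91.
U+A618F: 4-byte form → F2 A6 86 8F.
U+0EE6: 3-byte form → E0 BB A6.
U+0986: 3-byte form → E0 A6 86.
U+1983: 3-byte form → E1 A6 83.
U+30CB: 3-byte form → E3 83 8B.
U+16B1: 3-byte form → E1 9A B1.
Concatenated (22 bytes): E2 94 91 F2 A6 86 8F E0 BB A6 E0 A6 86 E1 A6 83 E3 83 8B E1 9A B1.

E2 94 91 F2 A6 86 8F E0 BB A6 E0 A6 86 E1 A6 83 E3 83 8B E1 9A B1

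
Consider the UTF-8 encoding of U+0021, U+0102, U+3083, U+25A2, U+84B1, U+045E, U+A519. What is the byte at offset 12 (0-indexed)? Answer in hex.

U+0021 → 1-byte form 21 at offsets 0–0.
U+0102 → 2-byte form C4 82 at offsets 1–2.
U+3083 → 3-byte form E3 82 83 at offsets 3–5.
U+25A2 → 3-byte form E2 96 A2 at offsets 6–8.
U+84B1 → 3-byte form E8 92 B1 at offsets 9–11.
U+045E → 2-byte form D1 9E at offsets 12–13.
Offset 12 falls in char 6's range; it's byte 1 of D1 9E = 0xD1.

0xD1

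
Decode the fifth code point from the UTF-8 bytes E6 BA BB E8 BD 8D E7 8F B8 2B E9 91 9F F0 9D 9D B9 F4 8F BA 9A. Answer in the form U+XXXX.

Offset 0: leading byte 0xE6 = 11100110 → 3-byte char #1 = E6 BA BB.
Offset 3: leading byte 0xE8 = 11101000 → 3-byte char #2 = E8 BD 8D.
Offset 6: leading byte 0xE7 = 11100111 → 3-byte char #3 = E7 8F B8.
Offset 9: leading byte 0x2B = 00101011 → 1-byte char #4 = 2B.
Offset 10: leading byte 0xE9 = 11101001 → 3-byte char #5 = E9 91 9F.
Leading byte 0xE9 = 11101001 matches 1110xxxx → 3-byte sequence.
Byte 1: 0xE9 = 11101001, payload 1001 (4 bits).
Byte 2: 0x91 = 10010001 (10xxxxxx ✓), payload 010001.
Byte 3: 0x9F = 10011111 (10xxxxxx ✓), payload 011111.
Concatenate: 1001010001011111 = 0x945F (16 bits → U+945F).

U+945F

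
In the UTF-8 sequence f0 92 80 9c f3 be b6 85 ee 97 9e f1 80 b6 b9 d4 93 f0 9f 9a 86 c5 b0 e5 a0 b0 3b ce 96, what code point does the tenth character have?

Offset 0: leading byte 0xF0 = 11110000 → 4-byte char #1 = F0 92 80 9C.
Offset 4: leading byte 0xF3 = 11110011 → 4-byte char #2 = F3 BE B6 85.
Offset 8: leading byte 0xEE = 11101110 → 3-byte char #3 = EE 97 9E.
Offset 11: leading byte 0xF1 = 11110001 → 4-byte char #4 = F1 80 B6 B9.
Offset 15: leading byte 0xD4 = 11010100 → 2-byte char #5 = D4 93.
Offset 17: leading byte 0xF0 = 11110000 → 4-byte char #6 = F0 9F 9A 86.
Offset 21: leading byte 0xC5 = 11000101 → 2-byte char #7 = C5 B0.
Offset 23: leading byte 0xE5 = 11100101 → 3-byte char #8 = E5 A0 B0.
Offset 26: leading byte 0x3B = 00111011 → 1-byte char #9 = 3B.
Offset 27: leading byte 0xCE = 11001110 → 2-byte char #10 = CE 96.
Leading byte 0xCE = 11001110 matches 110xxxxx → 2-byte sequence.
Byte 1: 0xCE = 11001110, payload 01110 (5 bits).
Byte 2: 0x96 = 10010110 (10xxxxxx ✓), payload 010110.
Concatenate: 01110010110 = 0x396 (11 bits → U+0396).

U+0396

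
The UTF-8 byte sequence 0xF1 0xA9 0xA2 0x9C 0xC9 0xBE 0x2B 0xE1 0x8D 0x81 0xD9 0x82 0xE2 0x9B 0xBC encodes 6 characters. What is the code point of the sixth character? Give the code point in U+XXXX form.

Offset 0: leading byte 0xF1 = 11110001 → 4-byte char #1 = F1 A9 A2 9C.
Offset 4: leading byte 0xC9 = 11001001 → 2-byte char #2 = C9 BE.
Offset 6: leading byte 0x2B = 00101011 → 1-byte char #3 = 2B.
Offset 7: leading byte 0xE1 = 11100001 → 3-byte char #4 = E1 8D 81.
Offset 10: leading byte 0xD9 = 11011001 → 2-byte char #5 = D9 82.
Offset 12: leading byte 0xE2 = 11100010 → 3-byte char #6 = E2 9B BC.
Leading byte 0xE2 = 11100010 matches 1110xxxx → 3-byte sequence.
Byte 1: 0xE2 = 11100010, payload 0010 (4 bits).
Byte 2: 0x9B = 10011011 (10xxxxxx ✓), payload 011011.
Byte 3: 0xBC = 10111100 (10xxxxxx ✓), payload 111100.
Concatenate: 0010011011111100 = 0x26FC (16 bits → U+26FC).

U+26FC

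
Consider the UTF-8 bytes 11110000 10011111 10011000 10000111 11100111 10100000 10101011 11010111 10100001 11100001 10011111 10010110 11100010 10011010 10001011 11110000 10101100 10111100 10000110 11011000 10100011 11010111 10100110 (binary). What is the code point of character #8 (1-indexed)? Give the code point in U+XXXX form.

U+05E6

Offset 0: leading byte 0xF0 = 11110000 → 4-byte char #1 = F0 9F 98 87.
Offset 4: leading byte 0xE7 = 11100111 → 3-byte char #2 = E7 A0 AB.
Offset 7: leading byte 0xD7 = 11010111 → 2-byte char #3 = D7 A1.
Offset 9: leading byte 0xE1 = 11100001 → 3-byte char #4 = E1 9F 96.
Offset 12: leading byte 0xE2 = 11100010 → 3-byte char #5 = E2 9A 8B.
Offset 15: leading byte 0xF0 = 11110000 → 4-byte char #6 = F0 AC BC 86.
Offset 19: leading byte 0xD8 = 11011000 → 2-byte char #7 = D8 A3.
Offset 21: leading byte 0xD7 = 11010111 → 2-byte char #8 = D7 A6.
Leading byte 0xD7 = 11010111 matches 110xxxxx → 2-byte sequence.
Byte 1: 0xD7 = 11010111, payload 10111 (5 bits).
Byte 2: 0xA6 = 10100110 (10xxxxxx ✓), payload 100110.
Concatenate: 10111100110 = 0x5E6 (11 bits → U+05E6).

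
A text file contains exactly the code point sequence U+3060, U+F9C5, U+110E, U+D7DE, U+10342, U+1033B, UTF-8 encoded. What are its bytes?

E3 81 A0 EF A7 85 E1 84 8E ED 9F 9E F0 90 8D 82 F0 90 8C BB

U+3060: 3-byte form → E3 81 A0.
U+F9C5: 3-byte form → EF A7 85.
U+110E: 3-byte form → E1 84 8E.
U+D7DE: 3-byte form → ED 9F 9E.
U+10342: 4-byte form → F0 90 8D 82.
U+1033B: 4-byte form → F0 90 8C BB.
Concatenated (20 bytes): E3 81 A0 EF A7 85 E1 84 8E ED 9F 9E F0 90 8D 82 F0 90 8C BB.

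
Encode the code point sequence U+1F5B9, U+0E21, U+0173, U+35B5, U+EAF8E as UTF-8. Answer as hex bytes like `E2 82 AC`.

F0 9F 96 B9 E0 B8 A1 C5 B3 E3 96 B5 F3 AA BE 8E

U+1F5B9: 4-byte form → F0 9F 96 B9.
U+0E21: 3-byte form → E0 B8 A1.
U+0173: 2-byte form → C5 B3.
U+35B5: 3-byte form → E3 96 B5.
U+EAF8E: 4-byte form → F3 AA BE 8E.
Concatenated (16 bytes): F0 9F 96 B9 E0 B8 A1 C5 B3 E3 96 B5 F3 AA BE 8E.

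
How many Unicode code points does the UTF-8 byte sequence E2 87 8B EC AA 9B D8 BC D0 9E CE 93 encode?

5

Byte at offset 0: 0xE2 = 11100010 → 3-byte char (#1). Advance 3.
Byte at offset 3: 0xEC = 11101100 → 3-byte char (#2). Advance 3.
Byte at offset 6: 0xD8 = 11011000 → 2-byte char (#3). Advance 2.
Byte at offset 8: 0xD0 = 11010000 → 2-byte char (#4). Advance 2.
Byte at offset 10: 0xCE = 11001110 → 2-byte char (#5). Advance 2.
Reached end at offset 12 after 5 code points.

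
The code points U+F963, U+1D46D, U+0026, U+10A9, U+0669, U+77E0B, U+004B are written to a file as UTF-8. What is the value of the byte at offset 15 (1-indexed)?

0xB7

1-indexed offset 15 is 0-indexed offset 14.
U+F963 → 3-byte form EF A5 A3 at offsets 0–2.
U+1D46D → 4-byte form F0 9D 91 AD at offsets 3–6.
U+0026 → 1-byte form 26 at offsets 7–7.
U+10A9 → 3-byte form E1 82 A9 at offsets 8–10.
U+0669 → 2-byte form D9 A9 at offsets 11–12.
U+77E0B → 4-byte form F1 B7 B8 8B at offsets 13–16.
Offset 14 falls in char 6's range; it's byte 2 of F1 B7 B8 8B = 0xB7.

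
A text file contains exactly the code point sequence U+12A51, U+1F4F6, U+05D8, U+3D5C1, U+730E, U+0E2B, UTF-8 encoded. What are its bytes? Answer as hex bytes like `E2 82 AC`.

F0 92 A9 91 F0 9F 93 B6 D7 98 F0 BD 97 81 E7 8C 8E E0 B8 AB

U+12A51: 4-byte form → F0 92 A9 91.
U+1F4F6: 4-byte form → F0 9F 93 B6.
U+05D8: 2-byte form → D7 98.
U+3D5C1: 4-byte form → F0 BD 97 81.
U+730E: 3-byte form → E7 8C 8E.
U+0E2B: 3-byte form → E0 B8 AB.
Concatenated (20 bytes): F0 92 A9 91 F0 9F 93 B6 D7 98 F0 BD 97 81 E7 8C 8E E0 B8 AB.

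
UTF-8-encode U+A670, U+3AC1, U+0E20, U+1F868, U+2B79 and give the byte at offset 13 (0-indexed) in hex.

0xE2

U+A670 → 3-byte form EA 99 B0 at offsets 0–2.
U+3AC1 → 3-byte form E3 AB 81 at offsets 3–5.
U+0E20 → 3-byte form E0 B8 A0 at offsets 6–8.
U+1F868 → 4-byte form F0 9F A1 A8 at offsets 9–12.
U+2B79 → 3-byte form E2 AD B9 at offsets 13–15.
Offset 13 falls in char 5's range; it's byte 1 of E2 AD B9 = 0xE2.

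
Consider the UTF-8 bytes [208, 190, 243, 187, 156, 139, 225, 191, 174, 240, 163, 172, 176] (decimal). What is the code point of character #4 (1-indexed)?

Offset 0: leading byte 0xD0 = 11010000 → 2-byte char #1 = D0 BE.
Offset 2: leading byte 0xF3 = 11110011 → 4-byte char #2 = F3 BB 9C 8B.
Offset 6: leading byte 0xE1 = 11100001 → 3-byte char #3 = E1 BF AE.
Offset 9: leading byte 0xF0 = 11110000 → 4-byte char #4 = F0 A3 AC B0.
Leading byte 0xF0 = 11110000 matches 11110xxx → 4-byte sequence.
Byte 1: 0xF0 = 11110000, payload 000 (3 bits).
Byte 2: 0xA3 = 10100011 (10xxxxxx ✓), payload 100011.
Byte 3: 0xAC = 10101100 (10xxxxxx ✓), payload 101100.
Byte 4: 0xB0 = 10110000 (10xxxxxx ✓), payload 110000.
Concatenate: 000100011101100110000 = 0x23B30 (21 bits → U+23B30).

U+23B30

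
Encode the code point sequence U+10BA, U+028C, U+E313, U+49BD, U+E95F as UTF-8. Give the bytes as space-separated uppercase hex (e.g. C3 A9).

U+10BA: 3-byte form → E1 82 BA.
U+028C: 2-byte form → CA 8C.
U+E313: 3-byte form → EE 8C 93.
U+49BD: 3-byte form → E4 A6 BD.
U+E95F: 3-byte form → EE A5 9F.
Concatenated (14 bytes): E1 82 BA CA 8C EE 8C 93 E4 A6 BD EE A5 9F.

E1 82 BA CA 8C EE 8C 93 E4 A6 BD EE A5 9F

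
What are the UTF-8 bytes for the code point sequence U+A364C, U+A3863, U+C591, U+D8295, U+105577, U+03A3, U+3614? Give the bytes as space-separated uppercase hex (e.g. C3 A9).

U+A364C: 4-byte form → F2 A3 99 8C.
U+A3863: 4-byte form → F2 A3 A1 A3.
U+C591: 3-byte form → EC 96 91.
U+D8295: 4-byte form → F3 98 8A 95.
U+105577: 4-byte form → F4 85 95 B7.
U+03A3: 2-byte form → CE A3.
U+3614: 3-byte form → E3 98 94.
Concatenated (24 bytes): F2 A3 99 8C F2 A3 A1 A3 EC 96 91 F3 98 8A 95 F4 85 95 B7 CE A3 E3 98 94.

F2 A3 99 8C F2 A3 A1 A3 EC 96 91 F3 98 8A 95 F4 85 95 B7 CE A3 E3 98 94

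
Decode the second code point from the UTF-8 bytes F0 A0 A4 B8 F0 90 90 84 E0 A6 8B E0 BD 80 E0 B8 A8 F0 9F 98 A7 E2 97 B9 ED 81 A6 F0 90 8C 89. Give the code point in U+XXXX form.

U+10404

Offset 0: leading byte 0xF0 = 11110000 → 4-byte char #1 = F0 A0 A4 B8.
Offset 4: leading byte 0xF0 = 11110000 → 4-byte char #2 = F0 90 90 84.
Leading byte 0xF0 = 11110000 matches 11110xxx → 4-byte sequence.
Byte 1: 0xF0 = 11110000, payload 000 (3 bits).
Byte 2: 0x90 = 10010000 (10xxxxxx ✓), payload 010000.
Byte 3: 0x90 = 10010000 (10xxxxxx ✓), payload 010000.
Byte 4: 0x84 = 10000100 (10xxxxxx ✓), payload 000100.
Concatenate: 000010000010000000100 = 0x10404 (21 bits → U+10404).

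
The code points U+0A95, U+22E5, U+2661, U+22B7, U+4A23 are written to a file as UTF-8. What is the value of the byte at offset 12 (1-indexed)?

1-indexed offset 12 is 0-indexed offset 11.
U+0A95 → 3-byte form E0 AA 95 at offsets 0–2.
U+22E5 → 3-byte form E2 8B A5 at offsets 3–5.
U+2661 → 3-byte form E2 99 A1 at offsets 6–8.
U+22B7 → 3-byte form E2 8A B7 at offsets 9–11.
Offset 11 falls in char 4's range; it's byte 3 of E2 8A B7 = 0xB7.

0xB7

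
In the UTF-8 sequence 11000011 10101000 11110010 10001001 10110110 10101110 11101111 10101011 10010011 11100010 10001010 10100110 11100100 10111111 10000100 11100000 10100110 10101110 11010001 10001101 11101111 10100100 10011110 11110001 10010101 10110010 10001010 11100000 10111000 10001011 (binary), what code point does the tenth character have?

Offset 0: leading byte 0xC3 = 11000011 → 2-byte char #1 = C3 A8.
Offset 2: leading byte 0xF2 = 11110010 → 4-byte char #2 = F2 89 B6 AE.
Offset 6: leading byte 0xEF = 11101111 → 3-byte char #3 = EF AB 93.
Offset 9: leading byte 0xE2 = 11100010 → 3-byte char #4 = E2 8A A6.
Offset 12: leading byte 0xE4 = 11100100 → 3-byte char #5 = E4 BF 84.
Offset 15: leading byte 0xE0 = 11100000 → 3-byte char #6 = E0 A6 AE.
Offset 18: leading byte 0xD1 = 11010001 → 2-byte char #7 = D1 8D.
Offset 20: leading byte 0xEF = 11101111 → 3-byte char #8 = EF A4 9E.
Offset 23: leading byte 0xF1 = 11110001 → 4-byte char #9 = F1 95 B2 8A.
Offset 27: leading byte 0xE0 = 11100000 → 3-byte char #10 = E0 B8 8B.
Leading byte 0xE0 = 11100000 matches 1110xxxx → 3-byte sequence.
Byte 1: 0xE0 = 11100000, payload 0000 (4 bits).
Byte 2: 0xB8 = 10111000 (10xxxxxx ✓), payload 111000.
Byte 3: 0x8B = 10001011 (10xxxxxx ✓), payload 001011.
Concatenate: 0000111000001011 = 0xE0B (16 bits → U+0E0B).

U+0E0B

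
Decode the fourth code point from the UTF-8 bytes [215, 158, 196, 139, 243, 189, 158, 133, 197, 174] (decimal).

Offset 0: leading byte 0xD7 = 11010111 → 2-byte char #1 = D7 9E.
Offset 2: leading byte 0xC4 = 11000100 → 2-byte char #2 = C4 8B.
Offset 4: leading byte 0xF3 = 11110011 → 4-byte char #3 = F3 BD 9E 85.
Offset 8: leading byte 0xC5 = 11000101 → 2-byte char #4 = C5 AE.
Leading byte 0xC5 = 11000101 matches 110xxxxx → 2-byte sequence.
Byte 1: 0xC5 = 11000101, payload 00101 (5 bits).
Byte 2: 0xAE = 10101110 (10xxxxxx ✓), payload 101110.
Concatenate: 00101101110 = 0x16E (11 bits → U+016E).

U+016E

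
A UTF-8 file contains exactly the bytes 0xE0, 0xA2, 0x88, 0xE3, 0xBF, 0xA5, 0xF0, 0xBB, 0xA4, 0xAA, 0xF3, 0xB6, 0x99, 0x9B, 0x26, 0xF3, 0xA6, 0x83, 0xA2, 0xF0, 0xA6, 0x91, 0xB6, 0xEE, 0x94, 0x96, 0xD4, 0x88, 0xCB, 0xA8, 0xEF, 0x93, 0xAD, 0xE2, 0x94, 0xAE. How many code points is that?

12

Byte at offset 0: 0xE0 = 11100000 → 3-byte char (#1). Advance 3.
Byte at offset 3: 0xE3 = 11100011 → 3-byte char (#2). Advance 3.
Byte at offset 6: 0xF0 = 11110000 → 4-byte char (#3). Advance 4.
Byte at offset 10: 0xF3 = 11110011 → 4-byte char (#4). Advance 4.
Byte at offset 14: 0x26 = 00100110 → 1-byte char (#5). Advance 1.
Byte at offset 15: 0xF3 = 11110011 → 4-byte char (#6). Advance 4.
Byte at offset 19: 0xF0 = 11110000 → 4-byte char (#7). Advance 4.
Byte at offset 23: 0xEE = 11101110 → 3-byte char (#8). Advance 3.
Byte at offset 26: 0xD4 = 11010100 → 2-byte char (#9). Advance 2.
Byte at offset 28: 0xCB = 11001011 → 2-byte char (#10). Advance 2.
Byte at offset 30: 0xEF = 11101111 → 3-byte char (#11). Advance 3.
Byte at offset 33: 0xE2 = 11100010 → 3-byte char (#12). Advance 3.
Reached end at offset 36 after 12 code points.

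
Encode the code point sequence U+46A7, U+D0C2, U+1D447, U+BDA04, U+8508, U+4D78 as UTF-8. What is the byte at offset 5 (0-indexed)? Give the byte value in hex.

U+46A7 → 3-byte form E4 9A A7 at offsets 0–2.
U+D0C2 → 3-byte form ED 83 82 at offsets 3–5.
Offset 5 falls in char 2's range; it's byte 3 of ED 83 82 = 0x82.

0x82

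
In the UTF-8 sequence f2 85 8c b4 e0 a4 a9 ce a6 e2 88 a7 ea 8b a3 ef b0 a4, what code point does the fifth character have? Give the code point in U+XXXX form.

U+A2E3

Offset 0: leading byte 0xF2 = 11110010 → 4-byte char #1 = F2 85 8C B4.
Offset 4: leading byte 0xE0 = 11100000 → 3-byte char #2 = E0 A4 A9.
Offset 7: leading byte 0xCE = 11001110 → 2-byte char #3 = CE A6.
Offset 9: leading byte 0xE2 = 11100010 → 3-byte char #4 = E2 88 A7.
Offset 12: leading byte 0xEA = 11101010 → 3-byte char #5 = EA 8B A3.
Leading byte 0xEA = 11101010 matches 1110xxxx → 3-byte sequence.
Byte 1: 0xEA = 11101010, payload 1010 (4 bits).
Byte 2: 0x8B = 10001011 (10xxxxxx ✓), payload 001011.
Byte 3: 0xA3 = 10100011 (10xxxxxx ✓), payload 100011.
Concatenate: 1010001011100011 = 0xA2E3 (16 bits → U+A2E3).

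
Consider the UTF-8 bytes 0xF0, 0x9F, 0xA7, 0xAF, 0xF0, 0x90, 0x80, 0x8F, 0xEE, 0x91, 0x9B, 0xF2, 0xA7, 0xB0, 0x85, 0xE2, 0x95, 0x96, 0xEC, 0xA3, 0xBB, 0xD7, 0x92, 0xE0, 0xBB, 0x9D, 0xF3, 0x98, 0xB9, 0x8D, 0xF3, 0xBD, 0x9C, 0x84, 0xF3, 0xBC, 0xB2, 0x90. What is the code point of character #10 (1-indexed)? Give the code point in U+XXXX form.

Offset 0: leading byte 0xF0 = 11110000 → 4-byte char #1 = F0 9F A7 AF.
Offset 4: leading byte 0xF0 = 11110000 → 4-byte char #2 = F0 90 80 8F.
Offset 8: leading byte 0xEE = 11101110 → 3-byte char #3 = EE 91 9B.
Offset 11: leading byte 0xF2 = 11110010 → 4-byte char #4 = F2 A7 B0 85.
Offset 15: leading byte 0xE2 = 11100010 → 3-byte char #5 = E2 95 96.
Offset 18: leading byte 0xEC = 11101100 → 3-byte char #6 = EC A3 BB.
Offset 21: leading byte 0xD7 = 11010111 → 2-byte char #7 = D7 92.
Offset 23: leading byte 0xE0 = 11100000 → 3-byte char #8 = E0 BB 9D.
Offset 26: leading byte 0xF3 = 11110011 → 4-byte char #9 = F3 98 B9 8D.
Offset 30: leading byte 0xF3 = 11110011 → 4-byte char #10 = F3 BD 9C 84.
Leading byte 0xF3 = 11110011 matches 11110xxx → 4-byte sequence.
Byte 1: 0xF3 = 11110011, payload 011 (3 bits).
Byte 2: 0xBD = 10111101 (10xxxxxx ✓), payload 111101.
Byte 3: 0x9C = 10011100 (10xxxxxx ✓), payload 011100.
Byte 4: 0x84 = 10000100 (10xxxxxx ✓), payload 000100.
Concatenate: 011111101011100000100 = 0xFD704 (21 bits → U+FD704).

U+FD704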